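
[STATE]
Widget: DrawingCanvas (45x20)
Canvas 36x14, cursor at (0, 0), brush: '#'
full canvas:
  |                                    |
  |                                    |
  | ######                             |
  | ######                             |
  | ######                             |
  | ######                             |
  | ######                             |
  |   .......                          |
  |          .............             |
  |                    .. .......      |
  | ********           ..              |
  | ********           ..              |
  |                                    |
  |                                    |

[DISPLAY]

+                                            
                                             
 ######                                      
 ######                                      
 ######                                      
 ######                                      
 ######                                      
   .......                                   
          .............                      
                    .. .......               
 ********           ..                       
 ********           ..                       
                                             
                                             
                                             
                                             
                                             
                                             
                                             
                                             


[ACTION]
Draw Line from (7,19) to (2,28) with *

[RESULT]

+                                            
                                             
 ######                     *                
 ######                   **                 
 ######                 **                   
 ######               **                     
 ######             **                       
   .......         *                         
          .............                      
                    .. .......               
 ********           ..                       
 ********           ..                       
                                             
                                             
                                             
                                             
                                             
                                             
                                             
                                             


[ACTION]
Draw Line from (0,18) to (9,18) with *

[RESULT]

+                 *                          
                  *                          
 ######           *         *                
 ######           *       **                 
 ######           *     **                   
 ######           *   **                     
 ######           * **                       
   .......        **                         
          ........*....                      
                  * .. .......               
 ********           ..                       
 ********           ..                       
                                             
                                             
                                             
                                             
                                             
                                             
                                             
                                             


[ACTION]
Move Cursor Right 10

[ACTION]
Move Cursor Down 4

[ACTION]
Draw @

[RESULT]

                  *                          
                  *                          
 ######           *         *                
 ######           *       **                 
 ######   @       *     **                   
 ######           *   **                     
 ######           * **                       
   .......        **                         
          ........*....                      
                  * .. .......               
 ********           ..                       
 ********           ..                       
                                             
                                             
                                             
                                             
                                             
                                             
                                             
                                             


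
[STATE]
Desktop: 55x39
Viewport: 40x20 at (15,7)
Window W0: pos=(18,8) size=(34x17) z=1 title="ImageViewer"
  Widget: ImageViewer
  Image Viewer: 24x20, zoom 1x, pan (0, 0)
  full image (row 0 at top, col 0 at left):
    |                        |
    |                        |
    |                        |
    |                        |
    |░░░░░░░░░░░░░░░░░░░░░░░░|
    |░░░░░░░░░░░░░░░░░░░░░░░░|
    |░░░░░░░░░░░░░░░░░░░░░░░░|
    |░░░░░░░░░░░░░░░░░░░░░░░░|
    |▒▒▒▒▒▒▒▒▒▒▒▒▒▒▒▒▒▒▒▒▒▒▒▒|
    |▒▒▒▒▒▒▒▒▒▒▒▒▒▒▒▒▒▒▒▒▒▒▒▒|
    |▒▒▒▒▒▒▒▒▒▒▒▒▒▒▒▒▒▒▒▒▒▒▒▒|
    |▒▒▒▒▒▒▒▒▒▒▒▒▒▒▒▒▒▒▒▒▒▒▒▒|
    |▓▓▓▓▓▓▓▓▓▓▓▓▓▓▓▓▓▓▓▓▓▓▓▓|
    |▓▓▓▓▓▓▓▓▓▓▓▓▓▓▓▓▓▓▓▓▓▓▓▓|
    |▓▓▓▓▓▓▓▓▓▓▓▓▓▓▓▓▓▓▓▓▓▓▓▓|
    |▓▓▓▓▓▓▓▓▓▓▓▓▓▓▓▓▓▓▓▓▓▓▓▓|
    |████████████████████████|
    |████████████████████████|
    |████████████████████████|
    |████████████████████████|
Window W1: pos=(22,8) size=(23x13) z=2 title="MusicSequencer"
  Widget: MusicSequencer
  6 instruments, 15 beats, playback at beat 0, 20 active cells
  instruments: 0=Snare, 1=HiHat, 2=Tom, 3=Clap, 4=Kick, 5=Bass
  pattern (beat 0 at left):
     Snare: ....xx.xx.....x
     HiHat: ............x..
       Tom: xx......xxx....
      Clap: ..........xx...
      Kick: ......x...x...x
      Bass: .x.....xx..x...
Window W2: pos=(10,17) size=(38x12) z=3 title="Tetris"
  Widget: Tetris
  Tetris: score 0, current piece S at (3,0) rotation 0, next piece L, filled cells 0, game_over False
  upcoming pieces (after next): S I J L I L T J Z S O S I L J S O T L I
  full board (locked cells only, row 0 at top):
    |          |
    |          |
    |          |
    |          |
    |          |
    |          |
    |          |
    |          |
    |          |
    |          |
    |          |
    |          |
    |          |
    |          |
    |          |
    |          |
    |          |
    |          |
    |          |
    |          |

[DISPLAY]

                                        
   ┏━━━┏━━━━━━━━━━━━━━━━━━━━━┓━━━━━━┓   
   ┃ Im┃ MusicSequencer      ┃      ┃   
   ┠───┠─────────────────────┨──────┨   
   ┃   ┃      ▼12345678901234┃      ┃   
   ┃   ┃ Snare····██·██·····█┃      ┃   
   ┃   ┃ HiHat············█··┃      ┃   
   ┃   ┃   Tom██······███····┃      ┃   
   ┃░░░┃  Clap··········██···┃      ┃   
   ┃░░░┃  Kick······█···█···█┃      ┃   
━━━━━━━━━━━━━━━━━━━━━━━━━━━━━━━━┓   ┃   
ris                             ┃   ┃   
────────────────────────────────┨   ┃   
      │Next:                    ┃   ┃   
      │  ▒                      ┃   ┃   
      │▒▒▒                      ┃   ┃   
      │                         ┃   ┃   
      │                         ┃━━━┛   
      │                         ┃       
      │Score:                   ┃       


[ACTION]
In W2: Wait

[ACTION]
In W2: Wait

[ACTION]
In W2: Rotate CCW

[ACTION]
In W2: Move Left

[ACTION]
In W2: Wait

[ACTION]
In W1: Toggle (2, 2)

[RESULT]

                                        
   ┏━━━┏━━━━━━━━━━━━━━━━━━━━━┓━━━━━━┓   
   ┃ Im┃ MusicSequencer      ┃      ┃   
   ┠───┠─────────────────────┨──────┨   
   ┃   ┃      ▼12345678901234┃      ┃   
   ┃   ┃ Snare····██·██·····█┃      ┃   
   ┃   ┃ HiHat············█··┃      ┃   
   ┃   ┃   Tom███·····███····┃      ┃   
   ┃░░░┃  Clap··········██···┃      ┃   
   ┃░░░┃  Kick······█···█···█┃      ┃   
━━━━━━━━━━━━━━━━━━━━━━━━━━━━━━━━┓   ┃   
ris                             ┃   ┃   
────────────────────────────────┨   ┃   
      │Next:                    ┃   ┃   
      │  ▒                      ┃   ┃   
      │▒▒▒                      ┃   ┃   
      │                         ┃   ┃   
      │                         ┃━━━┛   
      │                         ┃       
      │Score:                   ┃       


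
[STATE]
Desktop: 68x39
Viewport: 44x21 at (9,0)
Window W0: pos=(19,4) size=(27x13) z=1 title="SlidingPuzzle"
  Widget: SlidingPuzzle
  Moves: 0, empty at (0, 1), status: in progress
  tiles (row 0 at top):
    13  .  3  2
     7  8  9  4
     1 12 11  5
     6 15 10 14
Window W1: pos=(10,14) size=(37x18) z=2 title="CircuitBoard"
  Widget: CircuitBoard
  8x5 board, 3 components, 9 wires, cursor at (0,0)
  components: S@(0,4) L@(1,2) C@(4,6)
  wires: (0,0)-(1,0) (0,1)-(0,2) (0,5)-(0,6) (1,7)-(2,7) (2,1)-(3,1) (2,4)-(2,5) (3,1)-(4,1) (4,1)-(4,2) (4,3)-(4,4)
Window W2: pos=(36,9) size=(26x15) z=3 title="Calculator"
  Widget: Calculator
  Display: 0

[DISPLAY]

                                            
                                            
                                            
                                            
          ┏━━━━━━━━━━━━━━━━━━━━━━━━━┓       
          ┃ SlidingPuzzle           ┃       
          ┠─────────────────────────┨       
          ┃┌────┬────┬────┬────┐    ┃       
          ┃│ 13 │    │  3 │  2 │    ┃       
          ┃├────┼────┼────┼┏━━━━━━━━━━━━━━━━
          ┃│  7 │  8 │  9 │┃ Calculator     
          ┃├────┼────┼────┼┠────────────────
          ┃│  1 │ 12 │ 11 │┃                
          ┃├────┼────┼────┼┃┌───┬───┬───┬───
 ┏━━━━━━━━━━━━━━━━━━━━━━━━━┃│ 7 │ 8 │ 9 │ ÷ 
 ┃ CircuitBoard            ┃├───┼───┼───┼───
 ┠─────────────────────────┃│ 4 │ 5 │ 6 │ × 
 ┃   0 1 2 3 4 5 6 7       ┃├───┼───┼───┼───
 ┃0  [.]  · ─ ·       S   ·┃│ 1 │ 2 │ 3 │ - 
 ┃    │                    ┃├───┼───┼───┼───
 ┃1   ·       L            ┃│ 0 │ . │ = │ + 


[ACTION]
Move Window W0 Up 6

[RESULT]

          ┏━━━━━━━━━━━━━━━━━━━━━━━━━┓       
          ┃ SlidingPuzzle           ┃       
          ┠─────────────────────────┨       
          ┃┌────┬────┬────┬────┐    ┃       
          ┃│ 13 │    │  3 │  2 │    ┃       
          ┃├────┼────┼────┼────┤    ┃       
          ┃│  7 │  8 │  9 │  4 │    ┃       
          ┃├────┼────┼────┼────┤    ┃       
          ┃│  1 │ 12 │ 11 │  5 │    ┃       
          ┃├────┼────┼────┼┏━━━━━━━━━━━━━━━━
          ┃│  6 │ 15 │ 10 │┃ Calculator     
          ┃└────┴────┴────┴┠────────────────
          ┗━━━━━━━━━━━━━━━━┃                
                           ┃┌───┬───┬───┬───
 ┏━━━━━━━━━━━━━━━━━━━━━━━━━┃│ 7 │ 8 │ 9 │ ÷ 
 ┃ CircuitBoard            ┃├───┼───┼───┼───
 ┠─────────────────────────┃│ 4 │ 5 │ 6 │ × 
 ┃   0 1 2 3 4 5 6 7       ┃├───┼───┼───┼───
 ┃0  [.]  · ─ ·       S   ·┃│ 1 │ 2 │ 3 │ - 
 ┃    │                    ┃├───┼───┼───┼───
 ┃1   ·       L            ┃│ 0 │ . │ = │ + 


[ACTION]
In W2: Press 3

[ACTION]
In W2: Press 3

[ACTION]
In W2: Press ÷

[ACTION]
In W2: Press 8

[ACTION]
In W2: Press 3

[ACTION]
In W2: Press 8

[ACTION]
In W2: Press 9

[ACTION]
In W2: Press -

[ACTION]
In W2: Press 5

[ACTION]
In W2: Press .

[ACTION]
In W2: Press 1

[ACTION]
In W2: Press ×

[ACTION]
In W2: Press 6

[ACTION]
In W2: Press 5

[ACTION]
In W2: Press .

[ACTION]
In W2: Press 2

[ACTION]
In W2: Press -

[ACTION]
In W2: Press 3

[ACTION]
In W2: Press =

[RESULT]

          ┏━━━━━━━━━━━━━━━━━━━━━━━━━┓       
          ┃ SlidingPuzzle           ┃       
          ┠─────────────────────────┨       
          ┃┌────┬────┬────┬────┐    ┃       
          ┃│ 13 │    │  3 │  2 │    ┃       
          ┃├────┼────┼────┼────┤    ┃       
          ┃│  7 │  8 │  9 │  4 │    ┃       
          ┃├────┼────┼────┼────┤    ┃       
          ┃│  1 │ 12 │ 11 │  5 │    ┃       
          ┃├────┼────┼────┼┏━━━━━━━━━━━━━━━━
          ┃│  6 │ 15 │ 10 │┃ Calculator     
          ┃└────┴────┴────┴┠────────────────
          ┗━━━━━━━━━━━━━━━━┃            -335
                           ┃┌───┬───┬───┬───
 ┏━━━━━━━━━━━━━━━━━━━━━━━━━┃│ 7 │ 8 │ 9 │ ÷ 
 ┃ CircuitBoard            ┃├───┼───┼───┼───
 ┠─────────────────────────┃│ 4 │ 5 │ 6 │ × 
 ┃   0 1 2 3 4 5 6 7       ┃├───┼───┼───┼───
 ┃0  [.]  · ─ ·       S   ·┃│ 1 │ 2 │ 3 │ - 
 ┃    │                    ┃├───┼───┼───┼───
 ┃1   ·       L            ┃│ 0 │ . │ = │ + 


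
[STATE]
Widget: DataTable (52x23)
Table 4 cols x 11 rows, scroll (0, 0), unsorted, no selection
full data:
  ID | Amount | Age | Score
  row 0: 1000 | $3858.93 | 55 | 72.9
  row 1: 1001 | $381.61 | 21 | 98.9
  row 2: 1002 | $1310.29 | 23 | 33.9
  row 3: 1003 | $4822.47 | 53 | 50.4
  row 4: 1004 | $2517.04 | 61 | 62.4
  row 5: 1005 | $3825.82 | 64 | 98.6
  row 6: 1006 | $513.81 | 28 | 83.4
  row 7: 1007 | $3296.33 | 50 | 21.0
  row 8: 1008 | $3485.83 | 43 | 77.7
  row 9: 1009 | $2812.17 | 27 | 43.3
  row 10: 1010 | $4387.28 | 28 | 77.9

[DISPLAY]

ID  │Amount  │Age│Score                             
────┼────────┼───┼─────                             
1000│$3858.93│55 │72.9                              
1001│$381.61 │21 │98.9                              
1002│$1310.29│23 │33.9                              
1003│$4822.47│53 │50.4                              
1004│$2517.04│61 │62.4                              
1005│$3825.82│64 │98.6                              
1006│$513.81 │28 │83.4                              
1007│$3296.33│50 │21.0                              
1008│$3485.83│43 │77.7                              
1009│$2812.17│27 │43.3                              
1010│$4387.28│28 │77.9                              
                                                    
                                                    
                                                    
                                                    
                                                    
                                                    
                                                    
                                                    
                                                    
                                                    


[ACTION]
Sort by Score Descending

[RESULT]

ID  │Amount  │Age│Scor▼                             
────┼────────┼───┼─────                             
1001│$381.61 │21 │98.9                              
1005│$3825.82│64 │98.6                              
1006│$513.81 │28 │83.4                              
1010│$4387.28│28 │77.9                              
1008│$3485.83│43 │77.7                              
1000│$3858.93│55 │72.9                              
1004│$2517.04│61 │62.4                              
1003│$4822.47│53 │50.4                              
1009│$2812.17│27 │43.3                              
1002│$1310.29│23 │33.9                              
1007│$3296.33│50 │21.0                              
                                                    
                                                    
                                                    
                                                    
                                                    
                                                    
                                                    
                                                    
                                                    
                                                    


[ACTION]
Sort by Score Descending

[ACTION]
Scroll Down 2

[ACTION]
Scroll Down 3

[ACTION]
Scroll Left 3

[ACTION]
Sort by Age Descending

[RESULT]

ID  │Amount  │Ag▼│Score                             
────┼────────┼───┼─────                             
1005│$3825.82│64 │98.6                              
1004│$2517.04│61 │62.4                              
1000│$3858.93│55 │72.9                              
1003│$4822.47│53 │50.4                              
1007│$3296.33│50 │21.0                              
1008│$3485.83│43 │77.7                              
1006│$513.81 │28 │83.4                              
1010│$4387.28│28 │77.9                              
1009│$2812.17│27 │43.3                              
1002│$1310.29│23 │33.9                              
1001│$381.61 │21 │98.9                              
                                                    
                                                    
                                                    
                                                    
                                                    
                                                    
                                                    
                                                    
                                                    
                                                    


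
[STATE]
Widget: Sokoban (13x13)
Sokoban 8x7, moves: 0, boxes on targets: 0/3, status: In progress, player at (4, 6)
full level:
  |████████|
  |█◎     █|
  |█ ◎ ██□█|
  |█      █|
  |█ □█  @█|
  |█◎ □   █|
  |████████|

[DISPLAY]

████████     
█◎     █     
█ ◎ ██□█     
█      █     
█ □█  @█     
█◎ □   █     
████████     
Moves: 0  0/3
             
             
             
             
             


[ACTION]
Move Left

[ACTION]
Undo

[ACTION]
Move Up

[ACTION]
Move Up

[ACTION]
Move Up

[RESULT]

████████     
█◎    □█     
█ ◎ ██@█     
█      █     
█ □█   █     
█◎ □   █     
████████     
Moves: 2  0/3
             
             
             
             
             


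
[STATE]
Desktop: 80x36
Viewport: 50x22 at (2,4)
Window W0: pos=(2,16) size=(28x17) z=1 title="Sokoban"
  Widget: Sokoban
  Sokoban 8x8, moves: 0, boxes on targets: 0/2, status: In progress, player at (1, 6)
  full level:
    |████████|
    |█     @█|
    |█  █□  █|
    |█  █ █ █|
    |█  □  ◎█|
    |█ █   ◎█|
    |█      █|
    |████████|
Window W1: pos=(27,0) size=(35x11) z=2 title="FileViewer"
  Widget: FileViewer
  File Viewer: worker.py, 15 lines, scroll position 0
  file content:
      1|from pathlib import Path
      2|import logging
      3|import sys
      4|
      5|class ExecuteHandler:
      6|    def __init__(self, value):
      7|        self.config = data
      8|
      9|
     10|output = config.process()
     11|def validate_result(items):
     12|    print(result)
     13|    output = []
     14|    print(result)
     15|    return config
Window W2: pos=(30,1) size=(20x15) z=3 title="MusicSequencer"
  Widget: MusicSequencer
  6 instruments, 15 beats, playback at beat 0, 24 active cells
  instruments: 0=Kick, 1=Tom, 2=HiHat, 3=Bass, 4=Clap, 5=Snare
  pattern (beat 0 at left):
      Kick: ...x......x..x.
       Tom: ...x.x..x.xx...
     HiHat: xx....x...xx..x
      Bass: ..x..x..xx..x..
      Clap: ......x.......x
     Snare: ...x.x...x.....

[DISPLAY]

                         ┃im┃      ▼12345678901┃  
                         ┃im┃  Kick···█······█·┃  
                         ┃  ┃   Tom···█·█··█·██┃  
                         ┃cl┃ HiHat██····█···██┃  
                         ┃  ┃  Bass··█··█··██··┃ v
                         ┃  ┃  Clap······█·····┃da
                         ┗━━┃ Snare···█·█···█··┃━━
                            ┃                  ┃  
                            ┃                  ┃  
                            ┃                  ┃  
                            ┃                  ┃  
                            ┗━━━━━━━━━━━━━━━━━━┛  
┏━━━━━━━━━━━━━━━━━━━━━━━━━━┓                      
┃ Sokoban                  ┃                      
┠──────────────────────────┨                      
┃████████                  ┃                      
┃█     @█                  ┃                      
┃█  █□  █                  ┃                      
┃█  █ █ █                  ┃                      
┃█  □  ◎█                  ┃                      
┃█ █   ◎█                  ┃                      
┃█      █                  ┃                      


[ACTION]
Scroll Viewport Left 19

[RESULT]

                           ┃im┃      ▼12345678901┃
                           ┃im┃  Kick···█······█·┃
                           ┃  ┃   Tom···█·█··█·██┃
                           ┃cl┃ HiHat██····█···██┃
                           ┃  ┃  Bass··█··█··██··┃
                           ┃  ┃  Clap······█·····┃
                           ┗━━┃ Snare···█·█···█··┃
                              ┃                  ┃
                              ┃                  ┃
                              ┃                  ┃
                              ┃                  ┃
                              ┗━━━━━━━━━━━━━━━━━━┛
  ┏━━━━━━━━━━━━━━━━━━━━━━━━━━┓                    
  ┃ Sokoban                  ┃                    
  ┠──────────────────────────┨                    
  ┃████████                  ┃                    
  ┃█     @█                  ┃                    
  ┃█  █□  █                  ┃                    
  ┃█  █ █ █                  ┃                    
  ┃█  □  ◎█                  ┃                    
  ┃█ █   ◎█                  ┃                    
  ┃█      █                  ┃                    


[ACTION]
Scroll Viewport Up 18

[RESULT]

                           ┏━━━━━━━━━━━━━━━━━━━━━━
                           ┃ F┏━━━━━━━━━━━━━━━━━━┓
                           ┠──┃ MusicSequencer   ┃
                           ┃fr┠──────────────────┨
                           ┃im┃      ▼12345678901┃
                           ┃im┃  Kick···█······█·┃
                           ┃  ┃   Tom···█·█··█·██┃
                           ┃cl┃ HiHat██····█···██┃
                           ┃  ┃  Bass··█··█··██··┃
                           ┃  ┃  Clap······█·····┃
                           ┗━━┃ Snare···█·█···█··┃
                              ┃                  ┃
                              ┃                  ┃
                              ┃                  ┃
                              ┃                  ┃
                              ┗━━━━━━━━━━━━━━━━━━┛
  ┏━━━━━━━━━━━━━━━━━━━━━━━━━━┓                    
  ┃ Sokoban                  ┃                    
  ┠──────────────────────────┨                    
  ┃████████                  ┃                    
  ┃█     @█                  ┃                    
  ┃█  █□  █                  ┃                    


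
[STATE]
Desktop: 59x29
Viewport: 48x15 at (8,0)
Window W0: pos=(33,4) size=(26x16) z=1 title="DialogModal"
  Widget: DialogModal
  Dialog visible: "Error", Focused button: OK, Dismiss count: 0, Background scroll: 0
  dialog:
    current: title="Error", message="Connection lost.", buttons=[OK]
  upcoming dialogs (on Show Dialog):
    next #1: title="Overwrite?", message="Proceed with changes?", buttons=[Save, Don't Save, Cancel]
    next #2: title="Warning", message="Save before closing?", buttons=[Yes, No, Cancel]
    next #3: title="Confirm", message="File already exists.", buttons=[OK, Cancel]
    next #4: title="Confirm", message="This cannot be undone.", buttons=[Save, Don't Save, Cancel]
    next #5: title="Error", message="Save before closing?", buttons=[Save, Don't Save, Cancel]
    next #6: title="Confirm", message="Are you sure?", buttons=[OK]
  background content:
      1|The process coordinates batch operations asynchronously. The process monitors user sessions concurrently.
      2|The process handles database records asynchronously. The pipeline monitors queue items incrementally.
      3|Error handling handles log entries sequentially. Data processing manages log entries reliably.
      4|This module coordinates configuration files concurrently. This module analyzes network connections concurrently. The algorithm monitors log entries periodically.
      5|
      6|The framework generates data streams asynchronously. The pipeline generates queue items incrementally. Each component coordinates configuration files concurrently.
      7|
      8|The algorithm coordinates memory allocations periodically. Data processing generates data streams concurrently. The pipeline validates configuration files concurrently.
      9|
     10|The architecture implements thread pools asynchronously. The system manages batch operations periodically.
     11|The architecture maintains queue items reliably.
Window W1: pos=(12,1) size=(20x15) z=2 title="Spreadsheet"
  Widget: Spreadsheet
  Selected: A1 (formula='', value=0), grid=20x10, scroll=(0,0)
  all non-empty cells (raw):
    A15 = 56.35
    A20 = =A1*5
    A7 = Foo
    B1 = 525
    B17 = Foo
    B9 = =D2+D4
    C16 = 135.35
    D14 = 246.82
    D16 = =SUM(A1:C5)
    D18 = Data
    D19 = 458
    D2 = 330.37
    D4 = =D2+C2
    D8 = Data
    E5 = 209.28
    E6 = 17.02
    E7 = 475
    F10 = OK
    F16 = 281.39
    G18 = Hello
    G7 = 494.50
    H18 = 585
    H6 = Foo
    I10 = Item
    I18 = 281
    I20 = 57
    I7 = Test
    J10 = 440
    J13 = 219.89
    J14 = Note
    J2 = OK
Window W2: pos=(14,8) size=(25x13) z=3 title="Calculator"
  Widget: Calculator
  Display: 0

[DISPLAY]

                                                
    ┏━━━━━━━━━━━━━━━━━━┓                        
    ┃ Spreadsheet      ┃                        
    ┠──────────────────┨                        
    ┃A1:               ┃ ┏━━━━━━━━━━━━━━━━━━━━━━
    ┃       A       B  ┃ ┃ DialogModal          
    ┃------------------┃ ┠──────────────────────
    ┃  1      [0]     5┃ ┃The process coordinate
    ┃ ┏━━━━━━━━━━━━━━━━━━━━━━━┓rocess handles da
    ┃ ┃ Calculator            ┃ handling handles
    ┃ ┠───────────────────────┨────────────────┐
    ┃ ┃                      0┃    Error       │
    ┃ ┃┌───┬───┬───┬───┐      ┃onnection lost. │
    ┃ ┃│ 7 │ 8 │ 9 │ ÷ │      ┃     [OK]       │
    ┃ ┃├───┼───┼───┼───┤      ┃────────────────┘


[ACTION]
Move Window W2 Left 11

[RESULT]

                                                
    ┏━━━━━━━━━━━━━━━━━━┓                        
    ┃ Spreadsheet      ┃                        
    ┠──────────────────┨                        
    ┃A1:               ┃ ┏━━━━━━━━━━━━━━━━━━━━━━
    ┃       A       B  ┃ ┃ DialogModal          
    ┃------------------┃ ┠──────────────────────
    ┃  1      [0]     5┃ ┃The process coordinate
━━━━━━━━━━━━━━━━━━━┓   ┃ ┃The process handles da
culator            ┃   ┃ ┃Error handling handles
───────────────────┨   ┃ ┃Th┌──────────────────┐
                  0┃   ┃ ┃  │      Error       │
┬───┬───┬───┐      ┃   ┃ ┃Th│ Connection lost. │
│ 8 │ 9 │ ÷ │      ┃   ┃ ┃  │       [OK]       │
┼───┼───┼───┤      ┃   ┃ ┃Th└──────────────────┘


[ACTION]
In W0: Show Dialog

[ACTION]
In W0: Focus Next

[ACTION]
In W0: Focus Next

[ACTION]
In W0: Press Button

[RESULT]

                                                
    ┏━━━━━━━━━━━━━━━━━━┓                        
    ┃ Spreadsheet      ┃                        
    ┠──────────────────┨                        
    ┃A1:               ┃ ┏━━━━━━━━━━━━━━━━━━━━━━
    ┃       A       B  ┃ ┃ DialogModal          
    ┃------------------┃ ┠──────────────────────
    ┃  1      [0]     5┃ ┃The process coordinate
━━━━━━━━━━━━━━━━━━━┓   ┃ ┃The process handles da
culator            ┃   ┃ ┃Error handling handles
───────────────────┨   ┃ ┃This module coordinate
                  0┃   ┃ ┃                      
┬───┬───┬───┐      ┃   ┃ ┃The framework generate
│ 8 │ 9 │ ÷ │      ┃   ┃ ┃                      
┼───┼───┼───┤      ┃   ┃ ┃The algorithm coordina


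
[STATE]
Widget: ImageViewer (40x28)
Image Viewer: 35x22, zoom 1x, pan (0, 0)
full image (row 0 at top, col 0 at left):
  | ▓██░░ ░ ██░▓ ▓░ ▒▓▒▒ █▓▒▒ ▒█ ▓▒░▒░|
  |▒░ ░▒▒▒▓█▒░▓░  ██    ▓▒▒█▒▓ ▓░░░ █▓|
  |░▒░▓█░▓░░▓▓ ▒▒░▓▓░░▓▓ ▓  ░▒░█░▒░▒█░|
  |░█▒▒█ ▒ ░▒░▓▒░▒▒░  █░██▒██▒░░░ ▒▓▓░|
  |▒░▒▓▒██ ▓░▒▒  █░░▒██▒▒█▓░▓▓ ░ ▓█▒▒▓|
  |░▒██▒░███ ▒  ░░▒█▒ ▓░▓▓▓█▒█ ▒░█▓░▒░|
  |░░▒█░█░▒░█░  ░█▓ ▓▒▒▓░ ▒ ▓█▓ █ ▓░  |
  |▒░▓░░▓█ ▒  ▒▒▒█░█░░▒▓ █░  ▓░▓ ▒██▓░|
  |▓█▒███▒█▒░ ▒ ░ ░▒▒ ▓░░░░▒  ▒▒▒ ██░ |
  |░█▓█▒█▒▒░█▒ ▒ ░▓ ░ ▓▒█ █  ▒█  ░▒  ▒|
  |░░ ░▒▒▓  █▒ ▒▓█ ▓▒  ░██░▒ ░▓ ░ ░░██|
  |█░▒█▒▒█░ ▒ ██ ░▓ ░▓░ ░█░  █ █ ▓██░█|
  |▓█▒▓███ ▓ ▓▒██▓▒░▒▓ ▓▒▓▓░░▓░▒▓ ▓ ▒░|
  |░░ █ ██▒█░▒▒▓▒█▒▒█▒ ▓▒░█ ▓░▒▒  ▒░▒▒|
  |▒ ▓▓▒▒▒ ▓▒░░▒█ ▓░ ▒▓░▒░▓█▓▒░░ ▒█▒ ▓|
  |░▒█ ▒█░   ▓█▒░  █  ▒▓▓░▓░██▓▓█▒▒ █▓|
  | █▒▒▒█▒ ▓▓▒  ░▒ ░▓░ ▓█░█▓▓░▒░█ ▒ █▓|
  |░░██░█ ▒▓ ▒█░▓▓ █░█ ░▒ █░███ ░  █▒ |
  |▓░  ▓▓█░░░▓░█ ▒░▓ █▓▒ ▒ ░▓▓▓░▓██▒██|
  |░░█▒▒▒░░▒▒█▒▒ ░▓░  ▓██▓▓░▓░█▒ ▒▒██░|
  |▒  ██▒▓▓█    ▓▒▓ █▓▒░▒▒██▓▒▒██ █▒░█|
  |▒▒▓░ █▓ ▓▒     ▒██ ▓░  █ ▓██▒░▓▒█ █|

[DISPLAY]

 ▓██░░ ░ ██░▓ ▓░ ▒▓▒▒ █▓▒▒ ▒█ ▓▒░▒░     
▒░ ░▒▒▒▓█▒░▓░  ██    ▓▒▒█▒▓ ▓░░░ █▓     
░▒░▓█░▓░░▓▓ ▒▒░▓▓░░▓▓ ▓  ░▒░█░▒░▒█░     
░█▒▒█ ▒ ░▒░▓▒░▒▒░  █░██▒██▒░░░ ▒▓▓░     
▒░▒▓▒██ ▓░▒▒  █░░▒██▒▒█▓░▓▓ ░ ▓█▒▒▓     
░▒██▒░███ ▒  ░░▒█▒ ▓░▓▓▓█▒█ ▒░█▓░▒░     
░░▒█░█░▒░█░  ░█▓ ▓▒▒▓░ ▒ ▓█▓ █ ▓░       
▒░▓░░▓█ ▒  ▒▒▒█░█░░▒▓ █░  ▓░▓ ▒██▓░     
▓█▒███▒█▒░ ▒ ░ ░▒▒ ▓░░░░▒  ▒▒▒ ██░      
░█▓█▒█▒▒░█▒ ▒ ░▓ ░ ▓▒█ █  ▒█  ░▒  ▒     
░░ ░▒▒▓  █▒ ▒▓█ ▓▒  ░██░▒ ░▓ ░ ░░██     
█░▒█▒▒█░ ▒ ██ ░▓ ░▓░ ░█░  █ █ ▓██░█     
▓█▒▓███ ▓ ▓▒██▓▒░▒▓ ▓▒▓▓░░▓░▒▓ ▓ ▒░     
░░ █ ██▒█░▒▒▓▒█▒▒█▒ ▓▒░█ ▓░▒▒  ▒░▒▒     
▒ ▓▓▒▒▒ ▓▒░░▒█ ▓░ ▒▓░▒░▓█▓▒░░ ▒█▒ ▓     
░▒█ ▒█░   ▓█▒░  █  ▒▓▓░▓░██▓▓█▒▒ █▓     
 █▒▒▒█▒ ▓▓▒  ░▒ ░▓░ ▓█░█▓▓░▒░█ ▒ █▓     
░░██░█ ▒▓ ▒█░▓▓ █░█ ░▒ █░███ ░  █▒      
▓░  ▓▓█░░░▓░█ ▒░▓ █▓▒ ▒ ░▓▓▓░▓██▒██     
░░█▒▒▒░░▒▒█▒▒ ░▓░  ▓██▓▓░▓░█▒ ▒▒██░     
▒  ██▒▓▓█    ▓▒▓ █▓▒░▒▒██▓▒▒██ █▒░█     
▒▒▓░ █▓ ▓▒     ▒██ ▓░  █ ▓██▒░▓▒█ █     
                                        
                                        
                                        
                                        
                                        
                                        


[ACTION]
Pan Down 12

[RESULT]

▓█▒▓███ ▓ ▓▒██▓▒░▒▓ ▓▒▓▓░░▓░▒▓ ▓ ▒░     
░░ █ ██▒█░▒▒▓▒█▒▒█▒ ▓▒░█ ▓░▒▒  ▒░▒▒     
▒ ▓▓▒▒▒ ▓▒░░▒█ ▓░ ▒▓░▒░▓█▓▒░░ ▒█▒ ▓     
░▒█ ▒█░   ▓█▒░  █  ▒▓▓░▓░██▓▓█▒▒ █▓     
 █▒▒▒█▒ ▓▓▒  ░▒ ░▓░ ▓█░█▓▓░▒░█ ▒ █▓     
░░██░█ ▒▓ ▒█░▓▓ █░█ ░▒ █░███ ░  █▒      
▓░  ▓▓█░░░▓░█ ▒░▓ █▓▒ ▒ ░▓▓▓░▓██▒██     
░░█▒▒▒░░▒▒█▒▒ ░▓░  ▓██▓▓░▓░█▒ ▒▒██░     
▒  ██▒▓▓█    ▓▒▓ █▓▒░▒▒██▓▒▒██ █▒░█     
▒▒▓░ █▓ ▓▒     ▒██ ▓░  █ ▓██▒░▓▒█ █     
                                        
                                        
                                        
                                        
                                        
                                        
                                        
                                        
                                        
                                        
                                        
                                        
                                        
                                        
                                        
                                        
                                        
                                        


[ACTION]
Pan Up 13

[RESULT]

 ▓██░░ ░ ██░▓ ▓░ ▒▓▒▒ █▓▒▒ ▒█ ▓▒░▒░     
▒░ ░▒▒▒▓█▒░▓░  ██    ▓▒▒█▒▓ ▓░░░ █▓     
░▒░▓█░▓░░▓▓ ▒▒░▓▓░░▓▓ ▓  ░▒░█░▒░▒█░     
░█▒▒█ ▒ ░▒░▓▒░▒▒░  █░██▒██▒░░░ ▒▓▓░     
▒░▒▓▒██ ▓░▒▒  █░░▒██▒▒█▓░▓▓ ░ ▓█▒▒▓     
░▒██▒░███ ▒  ░░▒█▒ ▓░▓▓▓█▒█ ▒░█▓░▒░     
░░▒█░█░▒░█░  ░█▓ ▓▒▒▓░ ▒ ▓█▓ █ ▓░       
▒░▓░░▓█ ▒  ▒▒▒█░█░░▒▓ █░  ▓░▓ ▒██▓░     
▓█▒███▒█▒░ ▒ ░ ░▒▒ ▓░░░░▒  ▒▒▒ ██░      
░█▓█▒█▒▒░█▒ ▒ ░▓ ░ ▓▒█ █  ▒█  ░▒  ▒     
░░ ░▒▒▓  █▒ ▒▓█ ▓▒  ░██░▒ ░▓ ░ ░░██     
█░▒█▒▒█░ ▒ ██ ░▓ ░▓░ ░█░  █ █ ▓██░█     
▓█▒▓███ ▓ ▓▒██▓▒░▒▓ ▓▒▓▓░░▓░▒▓ ▓ ▒░     
░░ █ ██▒█░▒▒▓▒█▒▒█▒ ▓▒░█ ▓░▒▒  ▒░▒▒     
▒ ▓▓▒▒▒ ▓▒░░▒█ ▓░ ▒▓░▒░▓█▓▒░░ ▒█▒ ▓     
░▒█ ▒█░   ▓█▒░  █  ▒▓▓░▓░██▓▓█▒▒ █▓     
 █▒▒▒█▒ ▓▓▒  ░▒ ░▓░ ▓█░█▓▓░▒░█ ▒ █▓     
░░██░█ ▒▓ ▒█░▓▓ █░█ ░▒ █░███ ░  █▒      
▓░  ▓▓█░░░▓░█ ▒░▓ █▓▒ ▒ ░▓▓▓░▓██▒██     
░░█▒▒▒░░▒▒█▒▒ ░▓░  ▓██▓▓░▓░█▒ ▒▒██░     
▒  ██▒▓▓█    ▓▒▓ █▓▒░▒▒██▓▒▒██ █▒░█     
▒▒▓░ █▓ ▓▒     ▒██ ▓░  █ ▓██▒░▓▒█ █     
                                        
                                        
                                        
                                        
                                        
                                        


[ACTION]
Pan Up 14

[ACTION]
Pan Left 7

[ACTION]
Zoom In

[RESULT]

  ▓▓████░░░░  ░░  ████░░▓▓  ▓▓░░  ▒▒▓▓▒▒
  ▓▓████░░░░  ░░  ████░░▓▓  ▓▓░░  ▒▒▓▓▒▒
▒▒░░  ░░▒▒▒▒▒▒▓▓██▒▒░░▓▓░░    ████      
▒▒░░  ░░▒▒▒▒▒▒▓▓██▒▒░░▓▓░░    ████      
░░▒▒░░▓▓██░░▓▓░░░░▓▓▓▓  ▒▒▒▒░░▓▓▓▓░░░░▓▓
░░▒▒░░▓▓██░░▓▓░░░░▓▓▓▓  ▒▒▒▒░░▓▓▓▓░░░░▓▓
░░██▒▒▒▒██  ▒▒  ░░▒▒░░▓▓▒▒░░▒▒▒▒░░    ██
░░██▒▒▒▒██  ▒▒  ░░▒▒░░▓▓▒▒░░▒▒▒▒░░    ██
▒▒░░▒▒▓▓▒▒████  ▓▓░░▒▒▒▒    ██░░░░▒▒████
▒▒░░▒▒▓▓▒▒████  ▓▓░░▒▒▒▒    ██░░░░▒▒████
░░▒▒████▒▒░░██████  ▒▒    ░░░░▒▒██▒▒  ▓▓
░░▒▒████▒▒░░██████  ▒▒    ░░░░▒▒██▒▒  ▓▓
░░░░▒▒██░░██░░▒▒░░██░░    ░░██▓▓  ▓▓▒▒▒▒
░░░░▒▒██░░██░░▒▒░░██░░    ░░██▓▓  ▓▓▒▒▒▒
▒▒░░▓▓░░░░▓▓██  ▒▒    ▒▒▒▒▒▒██░░██░░░░▒▒
▒▒░░▓▓░░░░▓▓██  ▒▒    ▒▒▒▒▒▒██░░██░░░░▒▒
▓▓██▒▒██████▒▒██▒▒░░  ▒▒  ░░  ░░▒▒▒▒  ▓▓
▓▓██▒▒██████▒▒██▒▒░░  ▒▒  ░░  ░░▒▒▒▒  ▓▓
░░██▓▓██▒▒██▒▒▒▒░░██▒▒  ▒▒  ░░▓▓  ░░  ▓▓
░░██▓▓██▒▒██▒▒▒▒░░██▒▒  ▒▒  ░░▓▓  ░░  ▓▓
░░░░  ░░▒▒▒▒▓▓    ██▒▒  ▒▒▓▓██  ▓▓▒▒    
░░░░  ░░▒▒▒▒▓▓    ██▒▒  ▒▒▓▓██  ▓▓▒▒    
██░░▒▒██▒▒▒▒██░░  ▒▒  ████  ░░▓▓  ░░▓▓░░
██░░▒▒██▒▒▒▒██░░  ▒▒  ████  ░░▓▓  ░░▓▓░░
▓▓██▒▒▓▓██████  ▓▓  ▓▓▒▒████▓▓▒▒░░▒▒▓▓  
▓▓██▒▒▓▓██████  ▓▓  ▓▓▒▒████▓▓▒▒░░▒▒▓▓  
░░░░  ██  ████▒▒██░░▒▒▒▒▓▓▒▒██▒▒▒▒██▒▒  
░░░░  ██  ████▒▒██░░▒▒▒▒▓▓▒▒██▒▒▒▒██▒▒  


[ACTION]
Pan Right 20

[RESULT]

██░░▓▓  ▓▓░░  ▒▒▓▓▒▒▒▒  ██▓▓▒▒▒▒  ▒▒██  
██░░▓▓  ▓▓░░  ▒▒▓▓▒▒▒▒  ██▓▓▒▒▒▒  ▒▒██  
░░▓▓░░    ████        ▓▓▒▒▒▒██▒▒▓▓  ▓▓░░
░░▓▓░░    ████        ▓▓▒▒▒▒██▒▒▓▓  ▓▓░░
▓▓  ▒▒▒▒░░▓▓▓▓░░░░▓▓▓▓  ▓▓    ░░▒▒░░██░░
▓▓  ▒▒▒▒░░▓▓▓▓░░░░▓▓▓▓  ▓▓    ░░▒▒░░██░░
░░▓▓▒▒░░▒▒▒▒░░    ██░░████▒▒████▒▒░░░░░░
░░▓▓▒▒░░▒▒▒▒░░    ██░░████▒▒████▒▒░░░░░░
▒▒▒▒    ██░░░░▒▒████▒▒▒▒██▓▓░░▓▓▓▓  ░░  
▒▒▒▒    ██░░░░▒▒████▒▒▒▒██▓▓░░▓▓▓▓  ░░  
▒▒    ░░░░▒▒██▒▒  ▓▓░░▓▓▓▓▓▓██▒▒██  ▒▒░░
▒▒    ░░░░▒▒██▒▒  ▓▓░░▓▓▓▓▓▓██▒▒██  ▒▒░░
░░    ░░██▓▓  ▓▓▒▒▒▒▓▓░░  ▒▒  ▓▓██▓▓  ██
░░    ░░██▓▓  ▓▓▒▒▒▒▓▓░░  ▒▒  ▓▓██▓▓  ██
  ▒▒▒▒▒▒██░░██░░░░▒▒▓▓  ██░░    ▓▓░░▓▓  
  ▒▒▒▒▒▒██░░██░░░░▒▒▓▓  ██░░    ▓▓░░▓▓  
  ▒▒  ░░  ░░▒▒▒▒  ▓▓░░░░░░░░▒▒    ▒▒▒▒▒▒
  ▒▒  ░░  ░░▒▒▒▒  ▓▓░░░░░░░░▒▒    ▒▒▒▒▒▒
▒▒  ▒▒  ░░▓▓  ░░  ▓▓▒▒██  ██    ▒▒██    
▒▒  ▒▒  ░░▓▓  ░░  ▓▓▒▒██  ██    ▒▒██    
▒▒  ▒▒▓▓██  ▓▓▒▒    ░░████░░▒▒  ░░▓▓  ░░
▒▒  ▒▒▓▓██  ▓▓▒▒    ░░████░░▒▒  ░░▓▓  ░░
  ████  ░░▓▓  ░░▓▓░░  ░░██░░    ██  ██  
  ████  ░░▓▓  ░░▓▓░░  ░░██░░    ██  ██  
▓▓▒▒████▓▓▒▒░░▒▒▓▓  ▓▓▒▒▓▓▓▓░░░░▓▓░░▒▒▓▓
▓▓▒▒████▓▓▒▒░░▒▒▓▓  ▓▓▒▒▓▓▓▓░░░░▓▓░░▒▒▓▓
▒▒▒▒▓▓▒▒██▒▒▒▒██▒▒  ▓▓▒▒░░██  ▓▓░░▒▒▒▒  
▒▒▒▒▓▓▒▒██▒▒▒▒██▒▒  ▓▓▒▒░░██  ▓▓░░▒▒▒▒  
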